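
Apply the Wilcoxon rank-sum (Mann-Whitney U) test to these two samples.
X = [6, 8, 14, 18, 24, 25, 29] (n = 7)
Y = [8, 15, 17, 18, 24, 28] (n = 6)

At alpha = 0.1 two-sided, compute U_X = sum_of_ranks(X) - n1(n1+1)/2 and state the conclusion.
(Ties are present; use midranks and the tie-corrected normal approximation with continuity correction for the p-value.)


Step 1: Combine and sort all 13 observations; assign midranks.
sorted (value, group): (6,X), (8,X), (8,Y), (14,X), (15,Y), (17,Y), (18,X), (18,Y), (24,X), (24,Y), (25,X), (28,Y), (29,X)
ranks: 6->1, 8->2.5, 8->2.5, 14->4, 15->5, 17->6, 18->7.5, 18->7.5, 24->9.5, 24->9.5, 25->11, 28->12, 29->13
Step 2: Rank sum for X: R1 = 1 + 2.5 + 4 + 7.5 + 9.5 + 11 + 13 = 48.5.
Step 3: U_X = R1 - n1(n1+1)/2 = 48.5 - 7*8/2 = 48.5 - 28 = 20.5.
       U_Y = n1*n2 - U_X = 42 - 20.5 = 21.5.
Step 4: Ties are present, so use the tie-corrected normal approximation (with continuity correction) for the p-value.
Step 5: p-value = 1.000000; compare to alpha = 0.1. fail to reject H0.

U_X = 20.5, p = 1.000000, fail to reject H0 at alpha = 0.1.


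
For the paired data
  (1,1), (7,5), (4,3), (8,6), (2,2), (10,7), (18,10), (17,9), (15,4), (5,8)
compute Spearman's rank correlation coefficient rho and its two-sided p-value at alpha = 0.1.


Step 1: Rank x and y separately (midranks; no ties here).
rank(x): 1->1, 7->5, 4->3, 8->6, 2->2, 10->7, 18->10, 17->9, 15->8, 5->4
rank(y): 1->1, 5->5, 3->3, 6->6, 2->2, 7->7, 10->10, 9->9, 4->4, 8->8
Step 2: d_i = R_x(i) - R_y(i); compute d_i^2.
  (1-1)^2=0, (5-5)^2=0, (3-3)^2=0, (6-6)^2=0, (2-2)^2=0, (7-7)^2=0, (10-10)^2=0, (9-9)^2=0, (8-4)^2=16, (4-8)^2=16
sum(d^2) = 32.
Step 3: rho = 1 - 6*32 / (10*(10^2 - 1)) = 1 - 192/990 = 0.806061.
Step 4: Under H0, t = rho * sqrt((n-2)/(1-rho^2)) = 3.8522 ~ t(8).
Step 5: Two-sided p-value from the t-distribution with 8 df = 0.004862.
Step 6: alpha = 0.1. reject H0.

rho = 0.8061, p = 0.004862, reject H0 at alpha = 0.1.


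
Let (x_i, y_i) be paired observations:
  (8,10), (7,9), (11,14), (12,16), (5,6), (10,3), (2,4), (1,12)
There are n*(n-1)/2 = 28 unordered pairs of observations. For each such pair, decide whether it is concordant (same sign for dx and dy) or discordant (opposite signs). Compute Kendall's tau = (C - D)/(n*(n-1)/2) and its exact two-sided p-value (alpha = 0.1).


Step 1: Enumerate the 28 unordered pairs (i,j) with i<j and classify each by sign(x_j-x_i) * sign(y_j-y_i).
  (1,2):dx=-1,dy=-1->C; (1,3):dx=+3,dy=+4->C; (1,4):dx=+4,dy=+6->C; (1,5):dx=-3,dy=-4->C
  (1,6):dx=+2,dy=-7->D; (1,7):dx=-6,dy=-6->C; (1,8):dx=-7,dy=+2->D; (2,3):dx=+4,dy=+5->C
  (2,4):dx=+5,dy=+7->C; (2,5):dx=-2,dy=-3->C; (2,6):dx=+3,dy=-6->D; (2,7):dx=-5,dy=-5->C
  (2,8):dx=-6,dy=+3->D; (3,4):dx=+1,dy=+2->C; (3,5):dx=-6,dy=-8->C; (3,6):dx=-1,dy=-11->C
  (3,7):dx=-9,dy=-10->C; (3,8):dx=-10,dy=-2->C; (4,5):dx=-7,dy=-10->C; (4,6):dx=-2,dy=-13->C
  (4,7):dx=-10,dy=-12->C; (4,8):dx=-11,dy=-4->C; (5,6):dx=+5,dy=-3->D; (5,7):dx=-3,dy=-2->C
  (5,8):dx=-4,dy=+6->D; (6,7):dx=-8,dy=+1->D; (6,8):dx=-9,dy=+9->D; (7,8):dx=-1,dy=+8->D
Step 2: C = 19, D = 9, total pairs = 28.
Step 3: tau = (C - D)/(n(n-1)/2) = (19 - 9)/28 = 0.357143.
Step 4: Exact two-sided p-value (enumerate n! = 40320 permutations of y under H0): p = 0.275099.
Step 5: alpha = 0.1. fail to reject H0.

tau_b = 0.3571 (C=19, D=9), p = 0.275099, fail to reject H0.


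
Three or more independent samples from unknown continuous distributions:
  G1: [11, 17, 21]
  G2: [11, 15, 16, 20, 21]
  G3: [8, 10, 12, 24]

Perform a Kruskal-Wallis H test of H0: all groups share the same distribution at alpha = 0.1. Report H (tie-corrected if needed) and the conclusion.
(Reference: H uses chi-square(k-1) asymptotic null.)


Step 1: Combine all N = 12 observations and assign midranks.
sorted (value, group, rank): (8,G3,1), (10,G3,2), (11,G1,3.5), (11,G2,3.5), (12,G3,5), (15,G2,6), (16,G2,7), (17,G1,8), (20,G2,9), (21,G1,10.5), (21,G2,10.5), (24,G3,12)
Step 2: Sum ranks within each group.
R_1 = 22 (n_1 = 3)
R_2 = 36 (n_2 = 5)
R_3 = 20 (n_3 = 4)
Step 3: H = 12/(N(N+1)) * sum(R_i^2/n_i) - 3(N+1)
     = 12/(12*13) * (22^2/3 + 36^2/5 + 20^2/4) - 3*13
     = 0.076923 * 520.533 - 39
     = 1.041026.
Step 4: Ties present; correction factor C = 1 - 12/(12^3 - 12) = 0.993007. Corrected H = 1.041026 / 0.993007 = 1.048357.
Step 5: Under H0, H ~ chi^2(2); p-value = 0.592042.
Step 6: alpha = 0.1. fail to reject H0.

H = 1.0484, df = 2, p = 0.592042, fail to reject H0.


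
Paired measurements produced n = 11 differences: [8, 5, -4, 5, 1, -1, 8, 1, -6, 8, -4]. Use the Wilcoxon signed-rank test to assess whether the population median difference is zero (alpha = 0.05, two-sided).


Step 1: Drop any zero differences (none here) and take |d_i|.
|d| = [8, 5, 4, 5, 1, 1, 8, 1, 6, 8, 4]
Step 2: Midrank |d_i| (ties get averaged ranks).
ranks: |8|->10, |5|->6.5, |4|->4.5, |5|->6.5, |1|->2, |1|->2, |8|->10, |1|->2, |6|->8, |8|->10, |4|->4.5
Step 3: Attach original signs; sum ranks with positive sign and with negative sign.
W+ = 10 + 6.5 + 6.5 + 2 + 10 + 2 + 10 = 47
W- = 4.5 + 2 + 8 + 4.5 = 19
(Check: W+ + W- = 66 should equal n(n+1)/2 = 66.)
Step 4: Test statistic W = min(W+, W-) = 19.
Step 5: Ties in |d|, so use the tie-corrected normal approximation.
        E[W] = n(n+1)/4 = 11*12/4 = 33.
        Tie groups: |d|=1 (t=3), |d|=4 (t=2), |d|=5 (t=2), |d|=8 (t=3); sum(t^3 - t) = 60.
        Var[W] = n(n+1)(2n+1)/24 - sum(t^3-t)/48 = 3036/24 - 60/48 = 125.25.
        z = (W - E[W]) / sqrt(Var[W]) = (19 - 33) / 11.1915 = -1.2509.
        Two-sided p = 2*Phi(z) = 0.210954.
Step 6: alpha = 0.05. fail to reject H0.

W+ = 47, W- = 19, W = min = 19, p = 0.210954, fail to reject H0.


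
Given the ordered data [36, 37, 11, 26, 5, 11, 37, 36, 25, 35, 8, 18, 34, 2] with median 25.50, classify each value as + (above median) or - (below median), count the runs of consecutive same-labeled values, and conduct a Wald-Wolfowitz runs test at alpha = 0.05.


Step 1: Compute median = 25.50; label A = above, B = below.
Labels in order: AABABBAABABBAB  (n_A = 7, n_B = 7)
Step 2: Count runs R = 10.
Step 3: Under H0 (random ordering), E[R] = 2*n_A*n_B/(n_A+n_B) + 1 = 2*7*7/14 + 1 = 8.0000.
        Var[R] = 2*n_A*n_B*(2*n_A*n_B - n_A - n_B) / ((n_A+n_B)^2 * (n_A+n_B-1)) = 8232/2548 = 3.2308.
        SD[R] = 1.7974.
Step 4: Continuity-corrected z = (R - 0.5 - E[R]) / SD[R] = (10 - 0.5 - 8.0000) / 1.7974 = 0.8345.
Step 5: Two-sided p-value via normal approximation = 2*(1 - Phi(|z|)) = 0.403986.
Step 6: alpha = 0.05. fail to reject H0.

R = 10, z = 0.8345, p = 0.403986, fail to reject H0.


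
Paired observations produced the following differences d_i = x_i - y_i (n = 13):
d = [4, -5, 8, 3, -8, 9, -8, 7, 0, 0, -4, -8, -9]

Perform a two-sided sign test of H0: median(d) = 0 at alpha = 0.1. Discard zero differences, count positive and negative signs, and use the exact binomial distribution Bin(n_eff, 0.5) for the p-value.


Step 1: Discard zero differences. Original n = 13; n_eff = number of nonzero differences = 11.
Nonzero differences (with sign): +4, -5, +8, +3, -8, +9, -8, +7, -4, -8, -9
Step 2: Count signs: positive = 5, negative = 6.
Step 3: Under H0: P(positive) = 0.5, so the number of positives S ~ Bin(11, 0.5).
Step 4: Two-sided exact p-value = sum of Bin(11,0.5) probabilities at or below the observed probability = 1.000000.
Step 5: alpha = 0.1. fail to reject H0.

n_eff = 11, pos = 5, neg = 6, p = 1.000000, fail to reject H0.


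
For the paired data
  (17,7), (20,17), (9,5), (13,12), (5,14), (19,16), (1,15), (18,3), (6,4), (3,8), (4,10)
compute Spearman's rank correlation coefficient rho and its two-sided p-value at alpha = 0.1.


Step 1: Rank x and y separately (midranks; no ties here).
rank(x): 17->8, 20->11, 9->6, 13->7, 5->4, 19->10, 1->1, 18->9, 6->5, 3->2, 4->3
rank(y): 7->4, 17->11, 5->3, 12->7, 14->8, 16->10, 15->9, 3->1, 4->2, 8->5, 10->6
Step 2: d_i = R_x(i) - R_y(i); compute d_i^2.
  (8-4)^2=16, (11-11)^2=0, (6-3)^2=9, (7-7)^2=0, (4-8)^2=16, (10-10)^2=0, (1-9)^2=64, (9-1)^2=64, (5-2)^2=9, (2-5)^2=9, (3-6)^2=9
sum(d^2) = 196.
Step 3: rho = 1 - 6*196 / (11*(11^2 - 1)) = 1 - 1176/1320 = 0.109091.
Step 4: Under H0, t = rho * sqrt((n-2)/(1-rho^2)) = 0.3292 ~ t(9).
Step 5: Two-sided p-value from the t-distribution with 9 df = 0.749509.
Step 6: alpha = 0.1. fail to reject H0.

rho = 0.1091, p = 0.749509, fail to reject H0 at alpha = 0.1.


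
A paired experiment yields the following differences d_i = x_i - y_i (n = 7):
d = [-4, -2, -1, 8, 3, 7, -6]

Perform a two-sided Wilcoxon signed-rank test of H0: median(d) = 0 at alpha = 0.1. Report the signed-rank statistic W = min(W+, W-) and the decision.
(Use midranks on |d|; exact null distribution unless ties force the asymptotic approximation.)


Step 1: Drop any zero differences (none here) and take |d_i|.
|d| = [4, 2, 1, 8, 3, 7, 6]
Step 2: Midrank |d_i| (ties get averaged ranks).
ranks: |4|->4, |2|->2, |1|->1, |8|->7, |3|->3, |7|->6, |6|->5
Step 3: Attach original signs; sum ranks with positive sign and with negative sign.
W+ = 7 + 3 + 6 = 16
W- = 4 + 2 + 1 + 5 = 12
(Check: W+ + W- = 28 should equal n(n+1)/2 = 28.)
Step 4: Test statistic W = min(W+, W-) = 12.
Step 5: No ties, so the exact null distribution over the 2^7 = 128 sign assignments gives the two-sided p-value = 0.812500.
Step 6: alpha = 0.1. fail to reject H0.

W+ = 16, W- = 12, W = min = 12, p = 0.812500, fail to reject H0.


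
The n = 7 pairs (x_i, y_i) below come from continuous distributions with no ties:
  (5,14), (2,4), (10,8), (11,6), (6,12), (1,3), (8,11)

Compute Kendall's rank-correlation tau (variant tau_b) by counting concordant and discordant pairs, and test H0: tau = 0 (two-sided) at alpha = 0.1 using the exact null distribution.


Step 1: Enumerate the 21 unordered pairs (i,j) with i<j and classify each by sign(x_j-x_i) * sign(y_j-y_i).
  (1,2):dx=-3,dy=-10->C; (1,3):dx=+5,dy=-6->D; (1,4):dx=+6,dy=-8->D; (1,5):dx=+1,dy=-2->D
  (1,6):dx=-4,dy=-11->C; (1,7):dx=+3,dy=-3->D; (2,3):dx=+8,dy=+4->C; (2,4):dx=+9,dy=+2->C
  (2,5):dx=+4,dy=+8->C; (2,6):dx=-1,dy=-1->C; (2,7):dx=+6,dy=+7->C; (3,4):dx=+1,dy=-2->D
  (3,5):dx=-4,dy=+4->D; (3,6):dx=-9,dy=-5->C; (3,7):dx=-2,dy=+3->D; (4,5):dx=-5,dy=+6->D
  (4,6):dx=-10,dy=-3->C; (4,7):dx=-3,dy=+5->D; (5,6):dx=-5,dy=-9->C; (5,7):dx=+2,dy=-1->D
  (6,7):dx=+7,dy=+8->C
Step 2: C = 11, D = 10, total pairs = 21.
Step 3: tau = (C - D)/(n(n-1)/2) = (11 - 10)/21 = 0.047619.
Step 4: Exact two-sided p-value (enumerate n! = 5040 permutations of y under H0): p = 1.000000.
Step 5: alpha = 0.1. fail to reject H0.

tau_b = 0.0476 (C=11, D=10), p = 1.000000, fail to reject H0.


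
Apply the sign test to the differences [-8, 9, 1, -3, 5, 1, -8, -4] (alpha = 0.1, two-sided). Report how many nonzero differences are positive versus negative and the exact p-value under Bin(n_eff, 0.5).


Step 1: Discard zero differences. Original n = 8; n_eff = number of nonzero differences = 8.
Nonzero differences (with sign): -8, +9, +1, -3, +5, +1, -8, -4
Step 2: Count signs: positive = 4, negative = 4.
Step 3: Under H0: P(positive) = 0.5, so the number of positives S ~ Bin(8, 0.5).
Step 4: Two-sided exact p-value = sum of Bin(8,0.5) probabilities at or below the observed probability = 1.000000.
Step 5: alpha = 0.1. fail to reject H0.

n_eff = 8, pos = 4, neg = 4, p = 1.000000, fail to reject H0.


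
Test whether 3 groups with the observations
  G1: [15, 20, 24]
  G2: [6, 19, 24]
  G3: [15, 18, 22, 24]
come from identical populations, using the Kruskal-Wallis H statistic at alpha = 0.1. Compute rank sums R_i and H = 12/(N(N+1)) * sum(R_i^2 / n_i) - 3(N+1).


Step 1: Combine all N = 10 observations and assign midranks.
sorted (value, group, rank): (6,G2,1), (15,G1,2.5), (15,G3,2.5), (18,G3,4), (19,G2,5), (20,G1,6), (22,G3,7), (24,G1,9), (24,G2,9), (24,G3,9)
Step 2: Sum ranks within each group.
R_1 = 17.5 (n_1 = 3)
R_2 = 15 (n_2 = 3)
R_3 = 22.5 (n_3 = 4)
Step 3: H = 12/(N(N+1)) * sum(R_i^2/n_i) - 3(N+1)
     = 12/(10*11) * (17.5^2/3 + 15^2/3 + 22.5^2/4) - 3*11
     = 0.109091 * 303.646 - 33
     = 0.125000.
Step 4: Ties present; correction factor C = 1 - 30/(10^3 - 10) = 0.969697. Corrected H = 0.125000 / 0.969697 = 0.128906.
Step 5: Under H0, H ~ chi^2(2); p-value = 0.937580.
Step 6: alpha = 0.1. fail to reject H0.

H = 0.1289, df = 2, p = 0.937580, fail to reject H0.


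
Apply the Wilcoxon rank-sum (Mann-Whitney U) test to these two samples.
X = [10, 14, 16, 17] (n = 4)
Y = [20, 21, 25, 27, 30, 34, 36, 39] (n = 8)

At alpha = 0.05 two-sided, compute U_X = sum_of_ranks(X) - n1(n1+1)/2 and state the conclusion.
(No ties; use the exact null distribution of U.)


Step 1: Combine and sort all 12 observations; assign midranks.
sorted (value, group): (10,X), (14,X), (16,X), (17,X), (20,Y), (21,Y), (25,Y), (27,Y), (30,Y), (34,Y), (36,Y), (39,Y)
ranks: 10->1, 14->2, 16->3, 17->4, 20->5, 21->6, 25->7, 27->8, 30->9, 34->10, 36->11, 39->12
Step 2: Rank sum for X: R1 = 1 + 2 + 3 + 4 = 10.
Step 3: U_X = R1 - n1(n1+1)/2 = 10 - 4*5/2 = 10 - 10 = 0.
       U_Y = n1*n2 - U_X = 32 - 0 = 32.
Step 4: No ties, so the exact null distribution of U (based on enumerating the C(12,4) = 495 equally likely rank assignments) gives the two-sided p-value.
Step 5: p-value = 0.004040; compare to alpha = 0.05. reject H0.

U_X = 0, p = 0.004040, reject H0 at alpha = 0.05.


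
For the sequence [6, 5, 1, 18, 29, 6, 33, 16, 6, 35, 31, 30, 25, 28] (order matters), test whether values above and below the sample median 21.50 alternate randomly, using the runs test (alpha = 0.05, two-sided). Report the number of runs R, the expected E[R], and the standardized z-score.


Step 1: Compute median = 21.50; label A = above, B = below.
Labels in order: BBBBABABBAAAAA  (n_A = 7, n_B = 7)
Step 2: Count runs R = 6.
Step 3: Under H0 (random ordering), E[R] = 2*n_A*n_B/(n_A+n_B) + 1 = 2*7*7/14 + 1 = 8.0000.
        Var[R] = 2*n_A*n_B*(2*n_A*n_B - n_A - n_B) / ((n_A+n_B)^2 * (n_A+n_B-1)) = 8232/2548 = 3.2308.
        SD[R] = 1.7974.
Step 4: Continuity-corrected z = (R + 0.5 - E[R]) / SD[R] = (6 + 0.5 - 8.0000) / 1.7974 = -0.8345.
Step 5: Two-sided p-value via normal approximation = 2*(1 - Phi(|z|)) = 0.403986.
Step 6: alpha = 0.05. fail to reject H0.

R = 6, z = -0.8345, p = 0.403986, fail to reject H0.


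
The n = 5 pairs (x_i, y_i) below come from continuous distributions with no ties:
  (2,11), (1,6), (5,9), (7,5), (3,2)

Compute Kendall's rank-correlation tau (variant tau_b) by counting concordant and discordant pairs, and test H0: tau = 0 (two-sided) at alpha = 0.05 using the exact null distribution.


Step 1: Enumerate the 10 unordered pairs (i,j) with i<j and classify each by sign(x_j-x_i) * sign(y_j-y_i).
  (1,2):dx=-1,dy=-5->C; (1,3):dx=+3,dy=-2->D; (1,4):dx=+5,dy=-6->D; (1,5):dx=+1,dy=-9->D
  (2,3):dx=+4,dy=+3->C; (2,4):dx=+6,dy=-1->D; (2,5):dx=+2,dy=-4->D; (3,4):dx=+2,dy=-4->D
  (3,5):dx=-2,dy=-7->C; (4,5):dx=-4,dy=-3->C
Step 2: C = 4, D = 6, total pairs = 10.
Step 3: tau = (C - D)/(n(n-1)/2) = (4 - 6)/10 = -0.200000.
Step 4: Exact two-sided p-value (enumerate n! = 120 permutations of y under H0): p = 0.816667.
Step 5: alpha = 0.05. fail to reject H0.

tau_b = -0.2000 (C=4, D=6), p = 0.816667, fail to reject H0.


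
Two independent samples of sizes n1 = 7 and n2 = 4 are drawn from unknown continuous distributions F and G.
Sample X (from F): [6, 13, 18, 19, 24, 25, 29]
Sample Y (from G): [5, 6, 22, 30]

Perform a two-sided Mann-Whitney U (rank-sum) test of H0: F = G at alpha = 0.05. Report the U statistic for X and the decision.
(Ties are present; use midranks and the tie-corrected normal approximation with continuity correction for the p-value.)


Step 1: Combine and sort all 11 observations; assign midranks.
sorted (value, group): (5,Y), (6,X), (6,Y), (13,X), (18,X), (19,X), (22,Y), (24,X), (25,X), (29,X), (30,Y)
ranks: 5->1, 6->2.5, 6->2.5, 13->4, 18->5, 19->6, 22->7, 24->8, 25->9, 29->10, 30->11
Step 2: Rank sum for X: R1 = 2.5 + 4 + 5 + 6 + 8 + 9 + 10 = 44.5.
Step 3: U_X = R1 - n1(n1+1)/2 = 44.5 - 7*8/2 = 44.5 - 28 = 16.5.
       U_Y = n1*n2 - U_X = 28 - 16.5 = 11.5.
Step 4: Ties are present, so use the tie-corrected normal approximation (with continuity correction) for the p-value.
Step 5: p-value = 0.704817; compare to alpha = 0.05. fail to reject H0.

U_X = 16.5, p = 0.704817, fail to reject H0 at alpha = 0.05.


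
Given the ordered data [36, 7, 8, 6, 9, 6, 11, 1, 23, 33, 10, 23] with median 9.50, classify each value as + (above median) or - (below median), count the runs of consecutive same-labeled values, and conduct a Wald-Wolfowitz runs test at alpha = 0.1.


Step 1: Compute median = 9.50; label A = above, B = below.
Labels in order: ABBBBBABAAAA  (n_A = 6, n_B = 6)
Step 2: Count runs R = 5.
Step 3: Under H0 (random ordering), E[R] = 2*n_A*n_B/(n_A+n_B) + 1 = 2*6*6/12 + 1 = 7.0000.
        Var[R] = 2*n_A*n_B*(2*n_A*n_B - n_A - n_B) / ((n_A+n_B)^2 * (n_A+n_B-1)) = 4320/1584 = 2.7273.
        SD[R] = 1.6514.
Step 4: Continuity-corrected z = (R + 0.5 - E[R]) / SD[R] = (5 + 0.5 - 7.0000) / 1.6514 = -0.9083.
Step 5: Two-sided p-value via normal approximation = 2*(1 - Phi(|z|)) = 0.363722.
Step 6: alpha = 0.1. fail to reject H0.

R = 5, z = -0.9083, p = 0.363722, fail to reject H0.


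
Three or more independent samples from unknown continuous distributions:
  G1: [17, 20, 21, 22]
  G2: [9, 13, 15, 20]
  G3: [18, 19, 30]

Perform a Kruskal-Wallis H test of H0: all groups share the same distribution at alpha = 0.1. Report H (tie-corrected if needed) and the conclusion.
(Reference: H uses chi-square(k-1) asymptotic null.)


Step 1: Combine all N = 11 observations and assign midranks.
sorted (value, group, rank): (9,G2,1), (13,G2,2), (15,G2,3), (17,G1,4), (18,G3,5), (19,G3,6), (20,G1,7.5), (20,G2,7.5), (21,G1,9), (22,G1,10), (30,G3,11)
Step 2: Sum ranks within each group.
R_1 = 30.5 (n_1 = 4)
R_2 = 13.5 (n_2 = 4)
R_3 = 22 (n_3 = 3)
Step 3: H = 12/(N(N+1)) * sum(R_i^2/n_i) - 3(N+1)
     = 12/(11*12) * (30.5^2/4 + 13.5^2/4 + 22^2/3) - 3*12
     = 0.090909 * 439.458 - 36
     = 3.950758.
Step 4: Ties present; correction factor C = 1 - 6/(11^3 - 11) = 0.995455. Corrected H = 3.950758 / 0.995455 = 3.968798.
Step 5: Under H0, H ~ chi^2(2); p-value = 0.137463.
Step 6: alpha = 0.1. fail to reject H0.

H = 3.9688, df = 2, p = 0.137463, fail to reject H0.


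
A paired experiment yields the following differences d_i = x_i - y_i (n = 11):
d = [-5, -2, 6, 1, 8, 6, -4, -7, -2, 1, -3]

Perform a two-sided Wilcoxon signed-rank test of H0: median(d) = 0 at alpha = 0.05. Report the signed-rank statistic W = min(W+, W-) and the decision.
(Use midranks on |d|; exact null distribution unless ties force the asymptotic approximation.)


Step 1: Drop any zero differences (none here) and take |d_i|.
|d| = [5, 2, 6, 1, 8, 6, 4, 7, 2, 1, 3]
Step 2: Midrank |d_i| (ties get averaged ranks).
ranks: |5|->7, |2|->3.5, |6|->8.5, |1|->1.5, |8|->11, |6|->8.5, |4|->6, |7|->10, |2|->3.5, |1|->1.5, |3|->5
Step 3: Attach original signs; sum ranks with positive sign and with negative sign.
W+ = 8.5 + 1.5 + 11 + 8.5 + 1.5 = 31
W- = 7 + 3.5 + 6 + 10 + 3.5 + 5 = 35
(Check: W+ + W- = 66 should equal n(n+1)/2 = 66.)
Step 4: Test statistic W = min(W+, W-) = 31.
Step 5: Ties in |d|, so use the tie-corrected normal approximation.
        E[W] = n(n+1)/4 = 11*12/4 = 33.
        Tie groups: |d|=1 (t=2), |d|=2 (t=2), |d|=6 (t=2); sum(t^3 - t) = 18.
        Var[W] = n(n+1)(2n+1)/24 - sum(t^3-t)/48 = 3036/24 - 18/48 = 126.125.
        z = (W - E[W]) / sqrt(Var[W]) = (31 - 33) / 11.2305 = -0.1781.
        Two-sided p = 2*Phi(z) = 0.858656.
Step 6: alpha = 0.05. fail to reject H0.

W+ = 31, W- = 35, W = min = 31, p = 0.858656, fail to reject H0.


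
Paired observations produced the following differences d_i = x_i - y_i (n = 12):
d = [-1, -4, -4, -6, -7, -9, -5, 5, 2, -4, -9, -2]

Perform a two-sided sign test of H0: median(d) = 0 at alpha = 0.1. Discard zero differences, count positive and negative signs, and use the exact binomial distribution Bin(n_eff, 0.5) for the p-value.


Step 1: Discard zero differences. Original n = 12; n_eff = number of nonzero differences = 12.
Nonzero differences (with sign): -1, -4, -4, -6, -7, -9, -5, +5, +2, -4, -9, -2
Step 2: Count signs: positive = 2, negative = 10.
Step 3: Under H0: P(positive) = 0.5, so the number of positives S ~ Bin(12, 0.5).
Step 4: Two-sided exact p-value = sum of Bin(12,0.5) probabilities at or below the observed probability = 0.038574.
Step 5: alpha = 0.1. reject H0.

n_eff = 12, pos = 2, neg = 10, p = 0.038574, reject H0.


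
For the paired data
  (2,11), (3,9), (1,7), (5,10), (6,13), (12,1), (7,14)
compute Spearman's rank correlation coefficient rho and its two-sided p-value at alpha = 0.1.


Step 1: Rank x and y separately (midranks; no ties here).
rank(x): 2->2, 3->3, 1->1, 5->4, 6->5, 12->7, 7->6
rank(y): 11->5, 9->3, 7->2, 10->4, 13->6, 1->1, 14->7
Step 2: d_i = R_x(i) - R_y(i); compute d_i^2.
  (2-5)^2=9, (3-3)^2=0, (1-2)^2=1, (4-4)^2=0, (5-6)^2=1, (7-1)^2=36, (6-7)^2=1
sum(d^2) = 48.
Step 3: rho = 1 - 6*48 / (7*(7^2 - 1)) = 1 - 288/336 = 0.142857.
Step 4: Under H0, t = rho * sqrt((n-2)/(1-rho^2)) = 0.3227 ~ t(5).
Step 5: Two-sided p-value from the t-distribution with 5 df = 0.759945.
Step 6: alpha = 0.1. fail to reject H0.

rho = 0.1429, p = 0.759945, fail to reject H0 at alpha = 0.1.


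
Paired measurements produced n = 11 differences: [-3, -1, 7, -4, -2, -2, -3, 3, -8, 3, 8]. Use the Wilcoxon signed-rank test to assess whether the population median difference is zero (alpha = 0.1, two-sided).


Step 1: Drop any zero differences (none here) and take |d_i|.
|d| = [3, 1, 7, 4, 2, 2, 3, 3, 8, 3, 8]
Step 2: Midrank |d_i| (ties get averaged ranks).
ranks: |3|->5.5, |1|->1, |7|->9, |4|->8, |2|->2.5, |2|->2.5, |3|->5.5, |3|->5.5, |8|->10.5, |3|->5.5, |8|->10.5
Step 3: Attach original signs; sum ranks with positive sign and with negative sign.
W+ = 9 + 5.5 + 5.5 + 10.5 = 30.5
W- = 5.5 + 1 + 8 + 2.5 + 2.5 + 5.5 + 10.5 = 35.5
(Check: W+ + W- = 66 should equal n(n+1)/2 = 66.)
Step 4: Test statistic W = min(W+, W-) = 30.5.
Step 5: Ties in |d|, so use the tie-corrected normal approximation.
        E[W] = n(n+1)/4 = 11*12/4 = 33.
        Tie groups: |d|=2 (t=2), |d|=3 (t=4), |d|=8 (t=2); sum(t^3 - t) = 72.
        Var[W] = n(n+1)(2n+1)/24 - sum(t^3-t)/48 = 3036/24 - 72/48 = 125.
        z = (W - E[W]) / sqrt(Var[W]) = (30.5 - 33) / 11.1803 = -0.2236.
        Two-sided p = 2*Phi(z) = 0.823063.
Step 6: alpha = 0.1. fail to reject H0.

W+ = 30.5, W- = 35.5, W = min = 30.5, p = 0.823063, fail to reject H0.


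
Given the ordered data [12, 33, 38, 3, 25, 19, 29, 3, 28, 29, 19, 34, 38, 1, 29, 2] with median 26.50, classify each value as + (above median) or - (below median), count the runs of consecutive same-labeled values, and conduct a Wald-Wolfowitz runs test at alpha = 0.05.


Step 1: Compute median = 26.50; label A = above, B = below.
Labels in order: BAABBBABAABAABAB  (n_A = 8, n_B = 8)
Step 2: Count runs R = 11.
Step 3: Under H0 (random ordering), E[R] = 2*n_A*n_B/(n_A+n_B) + 1 = 2*8*8/16 + 1 = 9.0000.
        Var[R] = 2*n_A*n_B*(2*n_A*n_B - n_A - n_B) / ((n_A+n_B)^2 * (n_A+n_B-1)) = 14336/3840 = 3.7333.
        SD[R] = 1.9322.
Step 4: Continuity-corrected z = (R - 0.5 - E[R]) / SD[R] = (11 - 0.5 - 9.0000) / 1.9322 = 0.7763.
Step 5: Two-sided p-value via normal approximation = 2*(1 - Phi(|z|)) = 0.437558.
Step 6: alpha = 0.05. fail to reject H0.

R = 11, z = 0.7763, p = 0.437558, fail to reject H0.


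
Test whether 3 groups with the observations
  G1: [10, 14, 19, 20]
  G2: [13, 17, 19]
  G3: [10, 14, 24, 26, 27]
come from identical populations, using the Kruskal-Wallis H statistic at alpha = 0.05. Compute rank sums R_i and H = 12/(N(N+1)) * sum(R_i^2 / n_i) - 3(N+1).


Step 1: Combine all N = 12 observations and assign midranks.
sorted (value, group, rank): (10,G1,1.5), (10,G3,1.5), (13,G2,3), (14,G1,4.5), (14,G3,4.5), (17,G2,6), (19,G1,7.5), (19,G2,7.5), (20,G1,9), (24,G3,10), (26,G3,11), (27,G3,12)
Step 2: Sum ranks within each group.
R_1 = 22.5 (n_1 = 4)
R_2 = 16.5 (n_2 = 3)
R_3 = 39 (n_3 = 5)
Step 3: H = 12/(N(N+1)) * sum(R_i^2/n_i) - 3(N+1)
     = 12/(12*13) * (22.5^2/4 + 16.5^2/3 + 39^2/5) - 3*13
     = 0.076923 * 521.513 - 39
     = 1.116346.
Step 4: Ties present; correction factor C = 1 - 18/(12^3 - 12) = 0.989510. Corrected H = 1.116346 / 0.989510 = 1.128180.
Step 5: Under H0, H ~ chi^2(2); p-value = 0.568878.
Step 6: alpha = 0.05. fail to reject H0.

H = 1.1282, df = 2, p = 0.568878, fail to reject H0.


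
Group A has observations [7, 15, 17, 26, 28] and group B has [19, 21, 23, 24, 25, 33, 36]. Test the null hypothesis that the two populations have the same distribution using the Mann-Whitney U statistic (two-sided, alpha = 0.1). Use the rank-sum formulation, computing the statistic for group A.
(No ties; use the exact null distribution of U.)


Step 1: Combine and sort all 12 observations; assign midranks.
sorted (value, group): (7,X), (15,X), (17,X), (19,Y), (21,Y), (23,Y), (24,Y), (25,Y), (26,X), (28,X), (33,Y), (36,Y)
ranks: 7->1, 15->2, 17->3, 19->4, 21->5, 23->6, 24->7, 25->8, 26->9, 28->10, 33->11, 36->12
Step 2: Rank sum for X: R1 = 1 + 2 + 3 + 9 + 10 = 25.
Step 3: U_X = R1 - n1(n1+1)/2 = 25 - 5*6/2 = 25 - 15 = 10.
       U_Y = n1*n2 - U_X = 35 - 10 = 25.
Step 4: No ties, so the exact null distribution of U (based on enumerating the C(12,5) = 792 equally likely rank assignments) gives the two-sided p-value.
Step 5: p-value = 0.267677; compare to alpha = 0.1. fail to reject H0.

U_X = 10, p = 0.267677, fail to reject H0 at alpha = 0.1.


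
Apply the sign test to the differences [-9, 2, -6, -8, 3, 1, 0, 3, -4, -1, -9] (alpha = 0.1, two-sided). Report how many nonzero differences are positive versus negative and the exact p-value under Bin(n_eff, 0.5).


Step 1: Discard zero differences. Original n = 11; n_eff = number of nonzero differences = 10.
Nonzero differences (with sign): -9, +2, -6, -8, +3, +1, +3, -4, -1, -9
Step 2: Count signs: positive = 4, negative = 6.
Step 3: Under H0: P(positive) = 0.5, so the number of positives S ~ Bin(10, 0.5).
Step 4: Two-sided exact p-value = sum of Bin(10,0.5) probabilities at or below the observed probability = 0.753906.
Step 5: alpha = 0.1. fail to reject H0.

n_eff = 10, pos = 4, neg = 6, p = 0.753906, fail to reject H0.


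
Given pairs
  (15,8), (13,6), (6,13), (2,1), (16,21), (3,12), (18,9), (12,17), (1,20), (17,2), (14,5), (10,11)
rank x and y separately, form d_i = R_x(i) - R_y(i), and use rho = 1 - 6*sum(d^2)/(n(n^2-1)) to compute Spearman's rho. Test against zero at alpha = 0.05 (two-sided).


Step 1: Rank x and y separately (midranks; no ties here).
rank(x): 15->9, 13->7, 6->4, 2->2, 16->10, 3->3, 18->12, 12->6, 1->1, 17->11, 14->8, 10->5
rank(y): 8->5, 6->4, 13->9, 1->1, 21->12, 12->8, 9->6, 17->10, 20->11, 2->2, 5->3, 11->7
Step 2: d_i = R_x(i) - R_y(i); compute d_i^2.
  (9-5)^2=16, (7-4)^2=9, (4-9)^2=25, (2-1)^2=1, (10-12)^2=4, (3-8)^2=25, (12-6)^2=36, (6-10)^2=16, (1-11)^2=100, (11-2)^2=81, (8-3)^2=25, (5-7)^2=4
sum(d^2) = 342.
Step 3: rho = 1 - 6*342 / (12*(12^2 - 1)) = 1 - 2052/1716 = -0.195804.
Step 4: Under H0, t = rho * sqrt((n-2)/(1-rho^2)) = -0.6314 ~ t(10).
Step 5: Two-sided p-value from the t-distribution with 10 df = 0.541936.
Step 6: alpha = 0.05. fail to reject H0.

rho = -0.1958, p = 0.541936, fail to reject H0 at alpha = 0.05.


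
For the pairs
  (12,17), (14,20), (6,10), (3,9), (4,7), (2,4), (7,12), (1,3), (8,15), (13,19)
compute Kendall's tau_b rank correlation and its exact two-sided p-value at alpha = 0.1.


Step 1: Enumerate the 45 unordered pairs (i,j) with i<j and classify each by sign(x_j-x_i) * sign(y_j-y_i).
  (1,2):dx=+2,dy=+3->C; (1,3):dx=-6,dy=-7->C; (1,4):dx=-9,dy=-8->C; (1,5):dx=-8,dy=-10->C
  (1,6):dx=-10,dy=-13->C; (1,7):dx=-5,dy=-5->C; (1,8):dx=-11,dy=-14->C; (1,9):dx=-4,dy=-2->C
  (1,10):dx=+1,dy=+2->C; (2,3):dx=-8,dy=-10->C; (2,4):dx=-11,dy=-11->C; (2,5):dx=-10,dy=-13->C
  (2,6):dx=-12,dy=-16->C; (2,7):dx=-7,dy=-8->C; (2,8):dx=-13,dy=-17->C; (2,9):dx=-6,dy=-5->C
  (2,10):dx=-1,dy=-1->C; (3,4):dx=-3,dy=-1->C; (3,5):dx=-2,dy=-3->C; (3,6):dx=-4,dy=-6->C
  (3,7):dx=+1,dy=+2->C; (3,8):dx=-5,dy=-7->C; (3,9):dx=+2,dy=+5->C; (3,10):dx=+7,dy=+9->C
  (4,5):dx=+1,dy=-2->D; (4,6):dx=-1,dy=-5->C; (4,7):dx=+4,dy=+3->C; (4,8):dx=-2,dy=-6->C
  (4,9):dx=+5,dy=+6->C; (4,10):dx=+10,dy=+10->C; (5,6):dx=-2,dy=-3->C; (5,7):dx=+3,dy=+5->C
  (5,8):dx=-3,dy=-4->C; (5,9):dx=+4,dy=+8->C; (5,10):dx=+9,dy=+12->C; (6,7):dx=+5,dy=+8->C
  (6,8):dx=-1,dy=-1->C; (6,9):dx=+6,dy=+11->C; (6,10):dx=+11,dy=+15->C; (7,8):dx=-6,dy=-9->C
  (7,9):dx=+1,dy=+3->C; (7,10):dx=+6,dy=+7->C; (8,9):dx=+7,dy=+12->C; (8,10):dx=+12,dy=+16->C
  (9,10):dx=+5,dy=+4->C
Step 2: C = 44, D = 1, total pairs = 45.
Step 3: tau = (C - D)/(n(n-1)/2) = (44 - 1)/45 = 0.955556.
Step 4: Exact two-sided p-value (enumerate n! = 3628800 permutations of y under H0): p = 0.000006.
Step 5: alpha = 0.1. reject H0.

tau_b = 0.9556 (C=44, D=1), p = 0.000006, reject H0.


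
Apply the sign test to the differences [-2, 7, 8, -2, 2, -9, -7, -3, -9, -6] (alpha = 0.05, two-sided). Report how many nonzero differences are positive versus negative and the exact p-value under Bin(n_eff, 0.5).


Step 1: Discard zero differences. Original n = 10; n_eff = number of nonzero differences = 10.
Nonzero differences (with sign): -2, +7, +8, -2, +2, -9, -7, -3, -9, -6
Step 2: Count signs: positive = 3, negative = 7.
Step 3: Under H0: P(positive) = 0.5, so the number of positives S ~ Bin(10, 0.5).
Step 4: Two-sided exact p-value = sum of Bin(10,0.5) probabilities at or below the observed probability = 0.343750.
Step 5: alpha = 0.05. fail to reject H0.

n_eff = 10, pos = 3, neg = 7, p = 0.343750, fail to reject H0.


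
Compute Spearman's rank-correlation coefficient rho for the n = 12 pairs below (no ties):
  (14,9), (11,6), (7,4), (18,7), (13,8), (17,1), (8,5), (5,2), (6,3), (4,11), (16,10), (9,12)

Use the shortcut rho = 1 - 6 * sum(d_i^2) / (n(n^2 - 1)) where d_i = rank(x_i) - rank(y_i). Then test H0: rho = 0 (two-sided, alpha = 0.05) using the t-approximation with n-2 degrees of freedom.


Step 1: Rank x and y separately (midranks; no ties here).
rank(x): 14->9, 11->7, 7->4, 18->12, 13->8, 17->11, 8->5, 5->2, 6->3, 4->1, 16->10, 9->6
rank(y): 9->9, 6->6, 4->4, 7->7, 8->8, 1->1, 5->5, 2->2, 3->3, 11->11, 10->10, 12->12
Step 2: d_i = R_x(i) - R_y(i); compute d_i^2.
  (9-9)^2=0, (7-6)^2=1, (4-4)^2=0, (12-7)^2=25, (8-8)^2=0, (11-1)^2=100, (5-5)^2=0, (2-2)^2=0, (3-3)^2=0, (1-11)^2=100, (10-10)^2=0, (6-12)^2=36
sum(d^2) = 262.
Step 3: rho = 1 - 6*262 / (12*(12^2 - 1)) = 1 - 1572/1716 = 0.083916.
Step 4: Under H0, t = rho * sqrt((n-2)/(1-rho^2)) = 0.2663 ~ t(10).
Step 5: Two-sided p-value from the t-distribution with 10 df = 0.795415.
Step 6: alpha = 0.05. fail to reject H0.

rho = 0.0839, p = 0.795415, fail to reject H0 at alpha = 0.05.


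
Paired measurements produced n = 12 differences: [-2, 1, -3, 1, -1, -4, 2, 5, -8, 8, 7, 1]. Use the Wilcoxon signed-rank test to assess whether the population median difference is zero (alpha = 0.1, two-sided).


Step 1: Drop any zero differences (none here) and take |d_i|.
|d| = [2, 1, 3, 1, 1, 4, 2, 5, 8, 8, 7, 1]
Step 2: Midrank |d_i| (ties get averaged ranks).
ranks: |2|->5.5, |1|->2.5, |3|->7, |1|->2.5, |1|->2.5, |4|->8, |2|->5.5, |5|->9, |8|->11.5, |8|->11.5, |7|->10, |1|->2.5
Step 3: Attach original signs; sum ranks with positive sign and with negative sign.
W+ = 2.5 + 2.5 + 5.5 + 9 + 11.5 + 10 + 2.5 = 43.5
W- = 5.5 + 7 + 2.5 + 8 + 11.5 = 34.5
(Check: W+ + W- = 78 should equal n(n+1)/2 = 78.)
Step 4: Test statistic W = min(W+, W-) = 34.5.
Step 5: Ties in |d|, so use the tie-corrected normal approximation.
        E[W] = n(n+1)/4 = 12*13/4 = 39.
        Tie groups: |d|=1 (t=4), |d|=2 (t=2), |d|=8 (t=2); sum(t^3 - t) = 72.
        Var[W] = n(n+1)(2n+1)/24 - sum(t^3-t)/48 = 3900/24 - 72/48 = 161.
        z = (W - E[W]) / sqrt(Var[W]) = (34.5 - 39) / 12.6886 = -0.3546.
        Two-sided p = 2*Phi(z) = 0.722852.
Step 6: alpha = 0.1. fail to reject H0.

W+ = 43.5, W- = 34.5, W = min = 34.5, p = 0.722852, fail to reject H0.


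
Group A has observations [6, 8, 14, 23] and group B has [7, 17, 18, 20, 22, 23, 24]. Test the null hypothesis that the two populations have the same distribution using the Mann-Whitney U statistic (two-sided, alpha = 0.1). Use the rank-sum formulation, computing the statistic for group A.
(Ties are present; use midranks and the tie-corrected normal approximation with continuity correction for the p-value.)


Step 1: Combine and sort all 11 observations; assign midranks.
sorted (value, group): (6,X), (7,Y), (8,X), (14,X), (17,Y), (18,Y), (20,Y), (22,Y), (23,X), (23,Y), (24,Y)
ranks: 6->1, 7->2, 8->3, 14->4, 17->5, 18->6, 20->7, 22->8, 23->9.5, 23->9.5, 24->11
Step 2: Rank sum for X: R1 = 1 + 3 + 4 + 9.5 = 17.5.
Step 3: U_X = R1 - n1(n1+1)/2 = 17.5 - 4*5/2 = 17.5 - 10 = 7.5.
       U_Y = n1*n2 - U_X = 28 - 7.5 = 20.5.
Step 4: Ties are present, so use the tie-corrected normal approximation (with continuity correction) for the p-value.
Step 5: p-value = 0.255756; compare to alpha = 0.1. fail to reject H0.

U_X = 7.5, p = 0.255756, fail to reject H0 at alpha = 0.1.


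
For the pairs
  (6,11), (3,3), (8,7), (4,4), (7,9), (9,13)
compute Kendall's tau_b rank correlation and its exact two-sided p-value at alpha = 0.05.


Step 1: Enumerate the 15 unordered pairs (i,j) with i<j and classify each by sign(x_j-x_i) * sign(y_j-y_i).
  (1,2):dx=-3,dy=-8->C; (1,3):dx=+2,dy=-4->D; (1,4):dx=-2,dy=-7->C; (1,5):dx=+1,dy=-2->D
  (1,6):dx=+3,dy=+2->C; (2,3):dx=+5,dy=+4->C; (2,4):dx=+1,dy=+1->C; (2,5):dx=+4,dy=+6->C
  (2,6):dx=+6,dy=+10->C; (3,4):dx=-4,dy=-3->C; (3,5):dx=-1,dy=+2->D; (3,6):dx=+1,dy=+6->C
  (4,5):dx=+3,dy=+5->C; (4,6):dx=+5,dy=+9->C; (5,6):dx=+2,dy=+4->C
Step 2: C = 12, D = 3, total pairs = 15.
Step 3: tau = (C - D)/(n(n-1)/2) = (12 - 3)/15 = 0.600000.
Step 4: Exact two-sided p-value (enumerate n! = 720 permutations of y under H0): p = 0.136111.
Step 5: alpha = 0.05. fail to reject H0.

tau_b = 0.6000 (C=12, D=3), p = 0.136111, fail to reject H0.


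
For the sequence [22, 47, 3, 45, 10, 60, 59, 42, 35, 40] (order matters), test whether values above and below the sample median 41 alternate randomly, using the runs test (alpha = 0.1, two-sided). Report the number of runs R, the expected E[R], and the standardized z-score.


Step 1: Compute median = 41; label A = above, B = below.
Labels in order: BABABAAABB  (n_A = 5, n_B = 5)
Step 2: Count runs R = 7.
Step 3: Under H0 (random ordering), E[R] = 2*n_A*n_B/(n_A+n_B) + 1 = 2*5*5/10 + 1 = 6.0000.
        Var[R] = 2*n_A*n_B*(2*n_A*n_B - n_A - n_B) / ((n_A+n_B)^2 * (n_A+n_B-1)) = 2000/900 = 2.2222.
        SD[R] = 1.4907.
Step 4: Continuity-corrected z = (R - 0.5 - E[R]) / SD[R] = (7 - 0.5 - 6.0000) / 1.4907 = 0.3354.
Step 5: Two-sided p-value via normal approximation = 2*(1 - Phi(|z|)) = 0.737316.
Step 6: alpha = 0.1. fail to reject H0.

R = 7, z = 0.3354, p = 0.737316, fail to reject H0.


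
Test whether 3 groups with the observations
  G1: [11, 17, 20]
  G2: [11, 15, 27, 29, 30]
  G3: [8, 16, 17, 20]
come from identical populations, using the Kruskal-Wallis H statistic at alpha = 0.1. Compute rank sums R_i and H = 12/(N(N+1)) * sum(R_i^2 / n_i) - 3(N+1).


Step 1: Combine all N = 12 observations and assign midranks.
sorted (value, group, rank): (8,G3,1), (11,G1,2.5), (11,G2,2.5), (15,G2,4), (16,G3,5), (17,G1,6.5), (17,G3,6.5), (20,G1,8.5), (20,G3,8.5), (27,G2,10), (29,G2,11), (30,G2,12)
Step 2: Sum ranks within each group.
R_1 = 17.5 (n_1 = 3)
R_2 = 39.5 (n_2 = 5)
R_3 = 21 (n_3 = 4)
Step 3: H = 12/(N(N+1)) * sum(R_i^2/n_i) - 3(N+1)
     = 12/(12*13) * (17.5^2/3 + 39.5^2/5 + 21^2/4) - 3*13
     = 0.076923 * 524.383 - 39
     = 1.337179.
Step 4: Ties present; correction factor C = 1 - 18/(12^3 - 12) = 0.989510. Corrected H = 1.337179 / 0.989510 = 1.351355.
Step 5: Under H0, H ~ chi^2(2); p-value = 0.508812.
Step 6: alpha = 0.1. fail to reject H0.

H = 1.3514, df = 2, p = 0.508812, fail to reject H0.


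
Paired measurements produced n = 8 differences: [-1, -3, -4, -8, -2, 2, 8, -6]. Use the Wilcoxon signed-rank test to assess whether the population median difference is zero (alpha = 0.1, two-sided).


Step 1: Drop any zero differences (none here) and take |d_i|.
|d| = [1, 3, 4, 8, 2, 2, 8, 6]
Step 2: Midrank |d_i| (ties get averaged ranks).
ranks: |1|->1, |3|->4, |4|->5, |8|->7.5, |2|->2.5, |2|->2.5, |8|->7.5, |6|->6
Step 3: Attach original signs; sum ranks with positive sign and with negative sign.
W+ = 2.5 + 7.5 = 10
W- = 1 + 4 + 5 + 7.5 + 2.5 + 6 = 26
(Check: W+ + W- = 36 should equal n(n+1)/2 = 36.)
Step 4: Test statistic W = min(W+, W-) = 10.
Step 5: Ties in |d|, so use the tie-corrected normal approximation.
        E[W] = n(n+1)/4 = 8*9/4 = 18.
        Tie groups: |d|=2 (t=2), |d|=8 (t=2); sum(t^3 - t) = 12.
        Var[W] = n(n+1)(2n+1)/24 - sum(t^3-t)/48 = 1224/24 - 12/48 = 50.75.
        z = (W - E[W]) / sqrt(Var[W]) = (10 - 18) / 7.1239 = -1.1230.
        Two-sided p = 2*Phi(z) = 0.261446.
Step 6: alpha = 0.1. fail to reject H0.

W+ = 10, W- = 26, W = min = 10, p = 0.261446, fail to reject H0.


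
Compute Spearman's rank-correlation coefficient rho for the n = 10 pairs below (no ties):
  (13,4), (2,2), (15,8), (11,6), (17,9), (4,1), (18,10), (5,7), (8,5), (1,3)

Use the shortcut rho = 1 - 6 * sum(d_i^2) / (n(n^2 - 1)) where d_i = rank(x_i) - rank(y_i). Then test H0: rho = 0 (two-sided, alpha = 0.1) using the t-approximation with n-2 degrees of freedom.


Step 1: Rank x and y separately (midranks; no ties here).
rank(x): 13->7, 2->2, 15->8, 11->6, 17->9, 4->3, 18->10, 5->4, 8->5, 1->1
rank(y): 4->4, 2->2, 8->8, 6->6, 9->9, 1->1, 10->10, 7->7, 5->5, 3->3
Step 2: d_i = R_x(i) - R_y(i); compute d_i^2.
  (7-4)^2=9, (2-2)^2=0, (8-8)^2=0, (6-6)^2=0, (9-9)^2=0, (3-1)^2=4, (10-10)^2=0, (4-7)^2=9, (5-5)^2=0, (1-3)^2=4
sum(d^2) = 26.
Step 3: rho = 1 - 6*26 / (10*(10^2 - 1)) = 1 - 156/990 = 0.842424.
Step 4: Under H0, t = rho * sqrt((n-2)/(1-rho^2)) = 4.4222 ~ t(8).
Step 5: Two-sided p-value from the t-distribution with 8 df = 0.002220.
Step 6: alpha = 0.1. reject H0.

rho = 0.8424, p = 0.002220, reject H0 at alpha = 0.1.


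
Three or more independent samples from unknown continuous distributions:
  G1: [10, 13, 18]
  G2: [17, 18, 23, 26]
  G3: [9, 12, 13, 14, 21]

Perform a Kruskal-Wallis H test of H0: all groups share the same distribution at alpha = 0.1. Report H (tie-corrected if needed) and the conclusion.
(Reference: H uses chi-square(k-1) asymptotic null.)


Step 1: Combine all N = 12 observations and assign midranks.
sorted (value, group, rank): (9,G3,1), (10,G1,2), (12,G3,3), (13,G1,4.5), (13,G3,4.5), (14,G3,6), (17,G2,7), (18,G1,8.5), (18,G2,8.5), (21,G3,10), (23,G2,11), (26,G2,12)
Step 2: Sum ranks within each group.
R_1 = 15 (n_1 = 3)
R_2 = 38.5 (n_2 = 4)
R_3 = 24.5 (n_3 = 5)
Step 3: H = 12/(N(N+1)) * sum(R_i^2/n_i) - 3(N+1)
     = 12/(12*13) * (15^2/3 + 38.5^2/4 + 24.5^2/5) - 3*13
     = 0.076923 * 565.612 - 39
     = 4.508654.
Step 4: Ties present; correction factor C = 1 - 12/(12^3 - 12) = 0.993007. Corrected H = 4.508654 / 0.993007 = 4.540405.
Step 5: Under H0, H ~ chi^2(2); p-value = 0.103291.
Step 6: alpha = 0.1. fail to reject H0.

H = 4.5404, df = 2, p = 0.103291, fail to reject H0.


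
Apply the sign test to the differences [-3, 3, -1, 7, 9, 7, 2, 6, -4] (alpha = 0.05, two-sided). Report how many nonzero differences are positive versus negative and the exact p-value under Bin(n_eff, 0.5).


Step 1: Discard zero differences. Original n = 9; n_eff = number of nonzero differences = 9.
Nonzero differences (with sign): -3, +3, -1, +7, +9, +7, +2, +6, -4
Step 2: Count signs: positive = 6, negative = 3.
Step 3: Under H0: P(positive) = 0.5, so the number of positives S ~ Bin(9, 0.5).
Step 4: Two-sided exact p-value = sum of Bin(9,0.5) probabilities at or below the observed probability = 0.507812.
Step 5: alpha = 0.05. fail to reject H0.

n_eff = 9, pos = 6, neg = 3, p = 0.507812, fail to reject H0.


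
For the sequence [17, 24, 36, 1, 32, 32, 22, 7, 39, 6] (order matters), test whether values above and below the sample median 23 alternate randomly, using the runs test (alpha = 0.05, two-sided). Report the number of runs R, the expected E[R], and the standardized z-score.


Step 1: Compute median = 23; label A = above, B = below.
Labels in order: BAABAABBAB  (n_A = 5, n_B = 5)
Step 2: Count runs R = 7.
Step 3: Under H0 (random ordering), E[R] = 2*n_A*n_B/(n_A+n_B) + 1 = 2*5*5/10 + 1 = 6.0000.
        Var[R] = 2*n_A*n_B*(2*n_A*n_B - n_A - n_B) / ((n_A+n_B)^2 * (n_A+n_B-1)) = 2000/900 = 2.2222.
        SD[R] = 1.4907.
Step 4: Continuity-corrected z = (R - 0.5 - E[R]) / SD[R] = (7 - 0.5 - 6.0000) / 1.4907 = 0.3354.
Step 5: Two-sided p-value via normal approximation = 2*(1 - Phi(|z|)) = 0.737316.
Step 6: alpha = 0.05. fail to reject H0.

R = 7, z = 0.3354, p = 0.737316, fail to reject H0.
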